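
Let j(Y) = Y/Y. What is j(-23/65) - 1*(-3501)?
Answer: 3502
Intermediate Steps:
j(Y) = 1
j(-23/65) - 1*(-3501) = 1 - 1*(-3501) = 1 + 3501 = 3502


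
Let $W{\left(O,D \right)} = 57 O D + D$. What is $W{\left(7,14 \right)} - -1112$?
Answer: $6712$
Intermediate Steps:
$W{\left(O,D \right)} = D + 57 D O$ ($W{\left(O,D \right)} = 57 D O + D = D + 57 D O$)
$W{\left(7,14 \right)} - -1112 = 14 \left(1 + 57 \cdot 7\right) - -1112 = 14 \left(1 + 399\right) + 1112 = 14 \cdot 400 + 1112 = 5600 + 1112 = 6712$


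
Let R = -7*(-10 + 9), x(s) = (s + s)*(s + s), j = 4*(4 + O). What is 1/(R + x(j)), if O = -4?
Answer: ⅐ ≈ 0.14286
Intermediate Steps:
j = 0 (j = 4*(4 - 4) = 4*0 = 0)
x(s) = 4*s² (x(s) = (2*s)*(2*s) = 4*s²)
R = 7 (R = -7*(-1) = 7)
1/(R + x(j)) = 1/(7 + 4*0²) = 1/(7 + 4*0) = 1/(7 + 0) = 1/7 = ⅐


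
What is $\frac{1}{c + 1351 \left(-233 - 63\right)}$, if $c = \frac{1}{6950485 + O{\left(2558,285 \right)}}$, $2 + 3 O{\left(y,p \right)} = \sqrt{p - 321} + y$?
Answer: $- \frac{19323409042069141071}{7727353982284501425867665} + \frac{2 i}{7727353982284501425867665} \approx -2.5006 \cdot 10^{-6} + 2.5882 \cdot 10^{-25} i$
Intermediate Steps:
$O{\left(y,p \right)} = - \frac{2}{3} + \frac{y}{3} + \frac{\sqrt{-321 + p}}{3}$ ($O{\left(y,p \right)} = - \frac{2}{3} + \frac{\sqrt{p - 321} + y}{3} = - \frac{2}{3} + \frac{\sqrt{-321 + p} + y}{3} = - \frac{2}{3} + \frac{y + \sqrt{-321 + p}}{3} = - \frac{2}{3} + \left(\frac{y}{3} + \frac{\sqrt{-321 + p}}{3}\right) = - \frac{2}{3} + \frac{y}{3} + \frac{\sqrt{-321 + p}}{3}$)
$c = \frac{6951337 - 2 i}{48321086087573}$ ($c = \frac{1}{6950485 + \left(- \frac{2}{3} + \frac{1}{3} \cdot 2558 + \frac{\sqrt{-321 + 285}}{3}\right)} = \frac{1}{6950485 + \left(- \frac{2}{3} + \frac{2558}{3} + \frac{\sqrt{-36}}{3}\right)} = \frac{1}{6950485 + \left(- \frac{2}{3} + \frac{2558}{3} + \frac{6 i}{3}\right)} = \frac{1}{6950485 + \left(- \frac{2}{3} + \frac{2558}{3} + 2 i\right)} = \frac{1}{6950485 + \left(852 + 2 i\right)} = \frac{1}{6951337 + 2 i} = \frac{6951337 - 2 i}{48321086087573} \approx 1.4386 \cdot 10^{-7} - 4.139 \cdot 10^{-14} i$)
$\frac{1}{c + 1351 \left(-233 - 63\right)} = \frac{1}{\left(\frac{6951337}{48321086087573} - \frac{2 i}{48321086087573}\right) + 1351 \left(-233 - 63\right)} = \frac{1}{\left(\frac{6951337}{48321086087573} - \frac{2 i}{48321086087573}\right) + 1351 \left(-296\right)} = \frac{1}{\left(\frac{6951337}{48321086087573} - \frac{2 i}{48321086087573}\right) - 399896} = \frac{1}{- \frac{19323409042069141071}{48321086087573} - \frac{2 i}{48321086087573}} = \frac{48321086087573 \left(- \frac{19323409042069141071}{48321086087573} + \frac{2 i}{48321086087573}\right)}{7727353982284501425867665}$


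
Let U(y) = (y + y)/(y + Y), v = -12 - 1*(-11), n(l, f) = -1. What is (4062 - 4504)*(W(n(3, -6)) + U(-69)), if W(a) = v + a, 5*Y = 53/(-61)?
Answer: 23426/10549 ≈ 2.2207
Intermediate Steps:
Y = -53/305 (Y = (53/(-61))/5 = (53*(-1/61))/5 = (⅕)*(-53/61) = -53/305 ≈ -0.17377)
v = -1 (v = -12 + 11 = -1)
U(y) = 2*y/(-53/305 + y) (U(y) = (y + y)/(y - 53/305) = (2*y)/(-53/305 + y) = 2*y/(-53/305 + y))
W(a) = -1 + a
(4062 - 4504)*(W(n(3, -6)) + U(-69)) = (4062 - 4504)*((-1 - 1) + 610*(-69)/(-53 + 305*(-69))) = -442*(-2 + 610*(-69)/(-53 - 21045)) = -442*(-2 + 610*(-69)/(-21098)) = -442*(-2 + 610*(-69)*(-1/21098)) = -442*(-2 + 21045/10549) = -442*(-53/10549) = 23426/10549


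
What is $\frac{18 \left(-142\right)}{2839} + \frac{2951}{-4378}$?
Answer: $- \frac{19568057}{12429142} \approx -1.5744$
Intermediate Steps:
$\frac{18 \left(-142\right)}{2839} + \frac{2951}{-4378} = \left(-2556\right) \frac{1}{2839} + 2951 \left(- \frac{1}{4378}\right) = - \frac{2556}{2839} - \frac{2951}{4378} = - \frac{19568057}{12429142}$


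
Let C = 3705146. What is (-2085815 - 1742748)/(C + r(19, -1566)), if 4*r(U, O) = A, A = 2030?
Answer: -7657126/7411307 ≈ -1.0332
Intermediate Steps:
r(U, O) = 1015/2 (r(U, O) = (1/4)*2030 = 1015/2)
(-2085815 - 1742748)/(C + r(19, -1566)) = (-2085815 - 1742748)/(3705146 + 1015/2) = -3828563/7411307/2 = -3828563*2/7411307 = -7657126/7411307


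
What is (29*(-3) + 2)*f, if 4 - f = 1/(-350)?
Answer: -23817/70 ≈ -340.24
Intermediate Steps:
f = 1401/350 (f = 4 - 1/(-350) = 4 - 1*(-1/350) = 4 + 1/350 = 1401/350 ≈ 4.0029)
(29*(-3) + 2)*f = (29*(-3) + 2)*(1401/350) = (-87 + 2)*(1401/350) = -85*1401/350 = -23817/70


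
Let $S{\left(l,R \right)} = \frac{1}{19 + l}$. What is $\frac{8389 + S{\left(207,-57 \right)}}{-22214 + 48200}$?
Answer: $\frac{1895915}{5872836} \approx 0.32283$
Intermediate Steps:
$\frac{8389 + S{\left(207,-57 \right)}}{-22214 + 48200} = \frac{8389 + \frac{1}{19 + 207}}{-22214 + 48200} = \frac{8389 + \frac{1}{226}}{25986} = \left(8389 + \frac{1}{226}\right) \frac{1}{25986} = \frac{1895915}{226} \cdot \frac{1}{25986} = \frac{1895915}{5872836}$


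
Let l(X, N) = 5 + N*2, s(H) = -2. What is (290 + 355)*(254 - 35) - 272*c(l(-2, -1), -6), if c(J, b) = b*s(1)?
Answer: 137991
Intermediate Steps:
l(X, N) = 5 + 2*N
c(J, b) = -2*b (c(J, b) = b*(-2) = -2*b)
(290 + 355)*(254 - 35) - 272*c(l(-2, -1), -6) = (290 + 355)*(254 - 35) - (-544)*(-6) = 645*219 - 272*12 = 141255 - 3264 = 137991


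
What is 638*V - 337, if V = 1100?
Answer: 701463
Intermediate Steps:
638*V - 337 = 638*1100 - 337 = 701800 - 337 = 701463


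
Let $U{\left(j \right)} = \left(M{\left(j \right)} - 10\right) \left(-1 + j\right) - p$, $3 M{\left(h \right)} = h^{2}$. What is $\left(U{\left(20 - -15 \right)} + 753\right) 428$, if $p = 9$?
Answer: $\frac{18344936}{3} \approx 6.115 \cdot 10^{6}$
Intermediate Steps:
$M{\left(h \right)} = \frac{h^{2}}{3}$
$U{\left(j \right)} = -9 + \left(-1 + j\right) \left(-10 + \frac{j^{2}}{3}\right)$ ($U{\left(j \right)} = \left(\frac{j^{2}}{3} - 10\right) \left(-1 + j\right) - 9 = \left(-10 + \frac{j^{2}}{3}\right) \left(-1 + j\right) - 9 = \left(-1 + j\right) \left(-10 + \frac{j^{2}}{3}\right) - 9 = -9 + \left(-1 + j\right) \left(-10 + \frac{j^{2}}{3}\right)$)
$\left(U{\left(20 - -15 \right)} + 753\right) 428 = \left(\left(1 - 10 \left(20 - -15\right) - \frac{\left(20 - -15\right)^{2}}{3} + \frac{\left(20 - -15\right)^{3}}{3}\right) + 753\right) 428 = \left(\left(1 - 10 \left(20 + 15\right) - \frac{\left(20 + 15\right)^{2}}{3} + \frac{\left(20 + 15\right)^{3}}{3}\right) + 753\right) 428 = \left(\left(1 - 350 - \frac{35^{2}}{3} + \frac{35^{3}}{3}\right) + 753\right) 428 = \left(\left(1 - 350 - \frac{1225}{3} + \frac{1}{3} \cdot 42875\right) + 753\right) 428 = \left(\left(1 - 350 - \frac{1225}{3} + \frac{42875}{3}\right) + 753\right) 428 = \left(\frac{40603}{3} + 753\right) 428 = \frac{42862}{3} \cdot 428 = \frac{18344936}{3}$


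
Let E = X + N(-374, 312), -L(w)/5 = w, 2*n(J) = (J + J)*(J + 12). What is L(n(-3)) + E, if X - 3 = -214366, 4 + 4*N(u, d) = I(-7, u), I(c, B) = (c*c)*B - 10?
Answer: -218813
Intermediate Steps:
n(J) = J*(12 + J) (n(J) = ((J + J)*(J + 12))/2 = ((2*J)*(12 + J))/2 = (2*J*(12 + J))/2 = J*(12 + J))
L(w) = -5*w
I(c, B) = -10 + B*c² (I(c, B) = c²*B - 10 = B*c² - 10 = -10 + B*c²)
N(u, d) = -7/2 + 49*u/4 (N(u, d) = -1 + (-10 + u*(-7)²)/4 = -1 + (-10 + u*49)/4 = -1 + (-10 + 49*u)/4 = -1 + (-5/2 + 49*u/4) = -7/2 + 49*u/4)
X = -214363 (X = 3 - 214366 = -214363)
E = -218948 (E = -214363 + (-7/2 + (49/4)*(-374)) = -214363 + (-7/2 - 9163/2) = -214363 - 4585 = -218948)
L(n(-3)) + E = -(-15)*(12 - 3) - 218948 = -(-15)*9 - 218948 = -5*(-27) - 218948 = 135 - 218948 = -218813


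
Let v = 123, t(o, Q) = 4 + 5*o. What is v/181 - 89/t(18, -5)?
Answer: -4547/17014 ≈ -0.26725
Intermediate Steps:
v/181 - 89/t(18, -5) = 123/181 - 89/(4 + 5*18) = 123*(1/181) - 89/(4 + 90) = 123/181 - 89/94 = -4547/17014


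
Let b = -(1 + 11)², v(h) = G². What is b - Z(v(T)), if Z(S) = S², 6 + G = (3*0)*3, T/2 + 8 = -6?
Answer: -1440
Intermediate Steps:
T = -28 (T = -16 + 2*(-6) = -16 - 12 = -28)
G = -6 (G = -6 + (3*0)*3 = -6 + 0*3 = -6 + 0 = -6)
v(h) = 36 (v(h) = (-6)² = 36)
b = -144 (b = -1*12² = -1*144 = -144)
b - Z(v(T)) = -144 - 1*36² = -144 - 1*1296 = -144 - 1296 = -1440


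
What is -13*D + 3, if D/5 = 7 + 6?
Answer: -842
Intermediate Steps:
D = 65 (D = 5*(7 + 6) = 5*13 = 65)
-13*D + 3 = -13*65 + 3 = -845 + 3 = -842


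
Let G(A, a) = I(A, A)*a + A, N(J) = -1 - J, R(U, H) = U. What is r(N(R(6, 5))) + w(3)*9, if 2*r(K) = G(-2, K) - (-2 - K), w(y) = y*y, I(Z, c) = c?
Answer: 169/2 ≈ 84.500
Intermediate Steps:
w(y) = y²
G(A, a) = A + A*a (G(A, a) = A*a + A = A + A*a)
r(K) = -K/2 (r(K) = (-2*(1 + K) - (-2 - K))/2 = ((-2 - 2*K) + (2 + K))/2 = (-K)/2 = -K/2)
r(N(R(6, 5))) + w(3)*9 = -(-1 - 1*6)/2 + 3²*9 = -(-1 - 6)/2 + 9*9 = -½*(-7) + 81 = 7/2 + 81 = 169/2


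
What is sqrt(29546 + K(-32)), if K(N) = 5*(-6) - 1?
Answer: sqrt(29515) ≈ 171.80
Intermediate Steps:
K(N) = -31 (K(N) = -30 - 1 = -31)
sqrt(29546 + K(-32)) = sqrt(29546 - 31) = sqrt(29515)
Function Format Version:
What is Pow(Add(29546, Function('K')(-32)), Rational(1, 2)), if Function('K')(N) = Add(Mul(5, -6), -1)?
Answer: Pow(29515, Rational(1, 2)) ≈ 171.80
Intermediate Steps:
Function('K')(N) = -31 (Function('K')(N) = Add(-30, -1) = -31)
Pow(Add(29546, Function('K')(-32)), Rational(1, 2)) = Pow(Add(29546, -31), Rational(1, 2)) = Pow(29515, Rational(1, 2))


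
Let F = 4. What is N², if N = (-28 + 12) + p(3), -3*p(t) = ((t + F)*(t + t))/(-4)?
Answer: 625/4 ≈ 156.25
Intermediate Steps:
p(t) = t*(4 + t)/6 (p(t) = -(t + 4)*(t + t)/(3*(-4)) = -(4 + t)*(2*t)*(-1)/(3*4) = -2*t*(4 + t)*(-1)/(3*4) = -(-1)*t*(4 + t)/6 = t*(4 + t)/6)
N = -25/2 (N = (-28 + 12) + (⅙)*3*(4 + 3) = -16 + (⅙)*3*7 = -16 + 7/2 = -25/2 ≈ -12.500)
N² = (-25/2)² = 625/4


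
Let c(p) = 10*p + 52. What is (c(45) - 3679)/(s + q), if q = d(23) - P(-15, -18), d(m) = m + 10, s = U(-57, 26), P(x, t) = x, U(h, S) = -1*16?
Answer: -3177/32 ≈ -99.281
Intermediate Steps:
U(h, S) = -16
s = -16
d(m) = 10 + m
c(p) = 52 + 10*p
q = 48 (q = (10 + 23) - 1*(-15) = 33 + 15 = 48)
(c(45) - 3679)/(s + q) = ((52 + 10*45) - 3679)/(-16 + 48) = ((52 + 450) - 3679)/32 = (502 - 3679)*(1/32) = -3177*1/32 = -3177/32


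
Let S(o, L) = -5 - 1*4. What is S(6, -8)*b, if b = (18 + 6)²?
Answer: -5184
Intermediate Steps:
S(o, L) = -9 (S(o, L) = -5 - 4 = -9)
b = 576 (b = 24² = 576)
S(6, -8)*b = -9*576 = -5184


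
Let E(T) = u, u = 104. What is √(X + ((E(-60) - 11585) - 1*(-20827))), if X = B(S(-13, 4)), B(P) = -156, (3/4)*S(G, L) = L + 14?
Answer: √9190 ≈ 95.865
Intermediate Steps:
S(G, L) = 56/3 + 4*L/3 (S(G, L) = 4*(L + 14)/3 = 4*(14 + L)/3 = 56/3 + 4*L/3)
E(T) = 104
X = -156
√(X + ((E(-60) - 11585) - 1*(-20827))) = √(-156 + ((104 - 11585) - 1*(-20827))) = √(-156 + (-11481 + 20827)) = √(-156 + 9346) = √9190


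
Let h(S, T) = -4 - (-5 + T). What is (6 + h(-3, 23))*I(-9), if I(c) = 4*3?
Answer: -192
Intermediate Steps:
h(S, T) = 1 - T (h(S, T) = -4 + (5 - T) = 1 - T)
I(c) = 12
(6 + h(-3, 23))*I(-9) = (6 + (1 - 1*23))*12 = (6 + (1 - 23))*12 = (6 - 22)*12 = -16*12 = -192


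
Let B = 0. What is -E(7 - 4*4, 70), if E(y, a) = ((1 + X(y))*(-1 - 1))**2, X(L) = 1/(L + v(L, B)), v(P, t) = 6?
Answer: -16/9 ≈ -1.7778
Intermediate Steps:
X(L) = 1/(6 + L) (X(L) = 1/(L + 6) = 1/(6 + L))
E(y, a) = (-2 - 2/(6 + y))**2 (E(y, a) = ((1 + 1/(6 + y))*(-1 - 1))**2 = ((1 + 1/(6 + y))*(-2))**2 = (-2 - 2/(6 + y))**2)
-E(7 - 4*4, 70) = -4*(7 + (7 - 4*4))**2/(6 + (7 - 4*4))**2 = -4*(7 + (7 - 16))**2/(6 + (7 - 16))**2 = -4*(7 - 9)**2/(6 - 9)**2 = -4*(-2)**2/(-3)**2 = -4*4/9 = -1*16/9 = -16/9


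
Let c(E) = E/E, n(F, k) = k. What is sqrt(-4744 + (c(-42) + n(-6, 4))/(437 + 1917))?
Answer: 3*I*sqrt(2920887926)/2354 ≈ 68.877*I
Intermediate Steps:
c(E) = 1
sqrt(-4744 + (c(-42) + n(-6, 4))/(437 + 1917)) = sqrt(-4744 + (1 + 4)/(437 + 1917)) = sqrt(-4744 + 5/2354) = sqrt(-11167371/2354) = 3*I*sqrt(2920887926)/2354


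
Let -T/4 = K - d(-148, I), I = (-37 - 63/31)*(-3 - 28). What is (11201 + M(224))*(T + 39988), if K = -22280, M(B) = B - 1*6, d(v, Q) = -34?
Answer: 1472731268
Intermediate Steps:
I = 1210 (I = (-37 - 63*1/31)*(-31) = (-37 - 63/31)*(-31) = -1210/31*(-31) = 1210)
M(B) = -6 + B (M(B) = B - 6 = -6 + B)
T = 88984 (T = -4*(-22280 - 1*(-34)) = -4*(-22280 + 34) = -4*(-22246) = 88984)
(11201 + M(224))*(T + 39988) = (11201 + (-6 + 224))*(88984 + 39988) = (11201 + 218)*128972 = 11419*128972 = 1472731268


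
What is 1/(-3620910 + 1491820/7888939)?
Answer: -7888939/28565136622670 ≈ -2.7617e-7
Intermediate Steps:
1/(-3620910 + 1491820/7888939) = 1/(-28565136622670/7888939) = -7888939/28565136622670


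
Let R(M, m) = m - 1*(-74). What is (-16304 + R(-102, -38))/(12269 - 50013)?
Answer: 581/1348 ≈ 0.43101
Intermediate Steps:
R(M, m) = 74 + m (R(M, m) = m + 74 = 74 + m)
(-16304 + R(-102, -38))/(12269 - 50013) = (-16304 + (74 - 38))/(12269 - 50013) = (-16304 + 36)/(-37744) = -16268*(-1/37744) = 581/1348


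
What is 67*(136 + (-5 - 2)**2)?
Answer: 12395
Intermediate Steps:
67*(136 + (-5 - 2)**2) = 67*(136 + (-7)**2) = 67*(136 + 49) = 67*185 = 12395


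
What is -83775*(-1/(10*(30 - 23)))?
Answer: 16755/14 ≈ 1196.8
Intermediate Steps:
-83775*(-1/(10*(30 - 23))) = -83775/((-10*7)) = -83775/(-70) = -83775*(-1/70) = 16755/14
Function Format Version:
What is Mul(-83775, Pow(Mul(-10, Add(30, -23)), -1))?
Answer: Rational(16755, 14) ≈ 1196.8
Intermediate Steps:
Mul(-83775, Pow(Mul(-10, Add(30, -23)), -1)) = Mul(-83775, Pow(Mul(-10, 7), -1)) = Mul(-83775, Pow(-70, -1)) = Mul(-83775, Rational(-1, 70)) = Rational(16755, 14)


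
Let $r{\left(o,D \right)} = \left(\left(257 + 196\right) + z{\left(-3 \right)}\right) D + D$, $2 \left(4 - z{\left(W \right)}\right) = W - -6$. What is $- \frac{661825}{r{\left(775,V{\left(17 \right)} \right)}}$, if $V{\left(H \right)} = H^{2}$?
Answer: $- \frac{1323650}{263857} \approx -5.0165$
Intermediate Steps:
$z{\left(W \right)} = 1 - \frac{W}{2}$ ($z{\left(W \right)} = 4 - \frac{W - -6}{2} = 4 - \frac{W + 6}{2} = 4 - \frac{6 + W}{2} = 4 - \left(3 + \frac{W}{2}\right) = 1 - \frac{W}{2}$)
$r{\left(o,D \right)} = \frac{913 D}{2}$ ($r{\left(o,D \right)} = \left(\left(257 + 196\right) + \left(1 - - \frac{3}{2}\right)\right) D + D = \left(453 + \left(1 + \frac{3}{2}\right)\right) D + D = \left(453 + \frac{5}{2}\right) D + D = \frac{911 D}{2} + D = \frac{913 D}{2}$)
$- \frac{661825}{r{\left(775,V{\left(17 \right)} \right)}} = - \frac{661825}{\frac{913}{2} \cdot 17^{2}} = - \frac{661825}{\frac{913}{2} \cdot 289} = - \frac{661825}{\frac{263857}{2}} = \left(-661825\right) \frac{2}{263857} = - \frac{1323650}{263857}$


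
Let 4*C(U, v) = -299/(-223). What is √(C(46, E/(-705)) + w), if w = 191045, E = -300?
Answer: √38001973897/446 ≈ 437.09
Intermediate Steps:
C(U, v) = 299/892 (C(U, v) = (-299/(-223))/4 = (-299*(-1/223))/4 = (¼)*(299/223) = 299/892)
√(C(46, E/(-705)) + w) = √(299/892 + 191045) = √(170412439/892) = √38001973897/446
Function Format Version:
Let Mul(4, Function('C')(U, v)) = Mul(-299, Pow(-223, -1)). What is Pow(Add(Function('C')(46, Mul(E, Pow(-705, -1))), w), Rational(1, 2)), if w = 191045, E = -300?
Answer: Mul(Rational(1, 446), Pow(38001973897, Rational(1, 2))) ≈ 437.09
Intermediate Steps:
Function('C')(U, v) = Rational(299, 892) (Function('C')(U, v) = Mul(Rational(1, 4), Mul(-299, Pow(-223, -1))) = Mul(Rational(1, 4), Mul(-299, Rational(-1, 223))) = Mul(Rational(1, 4), Rational(299, 223)) = Rational(299, 892))
Pow(Add(Function('C')(46, Mul(E, Pow(-705, -1))), w), Rational(1, 2)) = Pow(Add(Rational(299, 892), 191045), Rational(1, 2)) = Pow(Rational(170412439, 892), Rational(1, 2)) = Mul(Rational(1, 446), Pow(38001973897, Rational(1, 2)))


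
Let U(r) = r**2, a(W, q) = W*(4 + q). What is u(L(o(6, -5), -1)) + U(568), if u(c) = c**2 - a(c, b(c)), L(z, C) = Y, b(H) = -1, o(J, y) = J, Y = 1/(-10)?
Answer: 32262431/100 ≈ 3.2262e+5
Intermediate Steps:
Y = -1/10 ≈ -0.10000
L(z, C) = -1/10
u(c) = c**2 - 3*c (u(c) = c**2 - c*(4 - 1) = c**2 - c*3 = c**2 - 3*c)
u(L(o(6, -5), -1)) + U(568) = -(-3 - 1/10)/10 + 568**2 = -1/10*(-31/10) + 322624 = 31/100 + 322624 = 32262431/100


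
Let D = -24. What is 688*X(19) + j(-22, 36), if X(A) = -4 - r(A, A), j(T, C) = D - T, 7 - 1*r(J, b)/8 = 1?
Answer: -35778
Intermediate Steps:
r(J, b) = 48 (r(J, b) = 56 - 8*1 = 56 - 8 = 48)
j(T, C) = -24 - T
X(A) = -52 (X(A) = -4 - 1*48 = -4 - 48 = -52)
688*X(19) + j(-22, 36) = 688*(-52) + (-24 - 1*(-22)) = -35776 + (-24 + 22) = -35776 - 2 = -35778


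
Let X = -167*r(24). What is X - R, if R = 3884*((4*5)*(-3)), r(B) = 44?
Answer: 225692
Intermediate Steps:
R = -233040 (R = 3884*(20*(-3)) = 3884*(-60) = -233040)
X = -7348 (X = -167*44 = -7348)
X - R = -7348 - 1*(-233040) = -7348 + 233040 = 225692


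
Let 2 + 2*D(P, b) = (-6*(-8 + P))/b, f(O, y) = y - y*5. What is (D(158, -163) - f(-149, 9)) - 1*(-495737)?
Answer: 80811286/163 ≈ 4.9578e+5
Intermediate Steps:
f(O, y) = -4*y (f(O, y) = y - 5*y = -4*y)
D(P, b) = -1 + (48 - 6*P)/(2*b) (D(P, b) = -1 + ((-6*(-8 + P))/b)/2 = -1 + ((48 - 6*P)/b)/2 = -1 + (48 - 6*P)/(2*b))
(D(158, -163) - f(-149, 9)) - 1*(-495737) = ((24 - 1*(-163) - 3*158)/(-163) - (-4)*9) - 1*(-495737) = (-(24 + 163 - 474)/163 - 1*(-36)) + 495737 = (-1/163*(-287) + 36) + 495737 = (287/163 + 36) + 495737 = 6155/163 + 495737 = 80811286/163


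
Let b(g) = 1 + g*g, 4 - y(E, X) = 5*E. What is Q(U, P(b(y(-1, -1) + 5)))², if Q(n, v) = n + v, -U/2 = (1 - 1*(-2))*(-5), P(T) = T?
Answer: 51529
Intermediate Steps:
y(E, X) = 4 - 5*E
b(g) = 1 + g²
U = 30 (U = -2*(1 - 1*(-2))*(-5) = -2*(1 + 2)*(-5) = -6*(-5) = -2*(-15) = 30)
Q(U, P(b(y(-1, -1) + 5)))² = (30 + (1 + ((4 - 5*(-1)) + 5)²))² = (30 + (1 + ((4 + 5) + 5)²))² = (30 + (1 + (9 + 5)²))² = (30 + (1 + 14²))² = (30 + (1 + 196))² = (30 + 197)² = 227² = 51529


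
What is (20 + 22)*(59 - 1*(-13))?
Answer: 3024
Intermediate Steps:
(20 + 22)*(59 - 1*(-13)) = 42*(59 + 13) = 42*72 = 3024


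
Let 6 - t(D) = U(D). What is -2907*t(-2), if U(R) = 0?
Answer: -17442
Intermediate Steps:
t(D) = 6 (t(D) = 6 - 1*0 = 6 + 0 = 6)
-2907*t(-2) = -2907*6 = -17442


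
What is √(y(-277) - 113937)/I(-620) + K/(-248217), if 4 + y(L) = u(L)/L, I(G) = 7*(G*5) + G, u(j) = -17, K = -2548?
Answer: 2548/248217 - 11*I*√18063170/3091320 ≈ 0.010265 - 0.015123*I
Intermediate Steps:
I(G) = 36*G (I(G) = 7*(5*G) + G = 35*G + G = 36*G)
y(L) = -4 - 17/L
√(y(-277) - 113937)/I(-620) + K/(-248217) = √((-4 - 17/(-277)) - 113937)/((36*(-620))) - 2548/(-248217) = √((-4 - 17*(-1/277)) - 113937)/(-22320) - 2548*(-1/248217) = √((-4 + 17/277) - 113937)*(-1/22320) + 2548/248217 = √(-1091/277 - 113937)*(-1/22320) + 2548/248217 = √(-31561640/277)*(-1/22320) + 2548/248217 = (22*I*√18063170/277)*(-1/22320) + 2548/248217 = -11*I*√18063170/3091320 + 2548/248217 = 2548/248217 - 11*I*√18063170/3091320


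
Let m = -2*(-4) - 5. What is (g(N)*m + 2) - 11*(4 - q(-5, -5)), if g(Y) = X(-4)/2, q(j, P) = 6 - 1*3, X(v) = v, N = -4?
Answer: -15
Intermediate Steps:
q(j, P) = 3 (q(j, P) = 6 - 3 = 3)
m = 3 (m = 8 - 5 = 3)
g(Y) = -2 (g(Y) = -4/2 = -4*½ = -2)
(g(N)*m + 2) - 11*(4 - q(-5, -5)) = (-2*3 + 2) - 11*(4 - 1*3) = (-6 + 2) - 11*(4 - 3) = -4 - 11*1 = -4 - 11 = -15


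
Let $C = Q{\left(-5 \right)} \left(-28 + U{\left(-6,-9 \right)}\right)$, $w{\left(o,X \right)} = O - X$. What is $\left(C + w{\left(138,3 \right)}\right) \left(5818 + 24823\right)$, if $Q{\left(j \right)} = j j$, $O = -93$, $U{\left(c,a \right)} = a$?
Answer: $-31284461$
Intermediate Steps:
$Q{\left(j \right)} = j^{2}$
$w{\left(o,X \right)} = -93 - X$
$C = -925$ ($C = \left(-5\right)^{2} \left(-28 - 9\right) = 25 \left(-37\right) = -925$)
$\left(C + w{\left(138,3 \right)}\right) \left(5818 + 24823\right) = \left(-925 - 96\right) \left(5818 + 24823\right) = \left(-925 - 96\right) 30641 = \left(-1021\right) 30641 = -31284461$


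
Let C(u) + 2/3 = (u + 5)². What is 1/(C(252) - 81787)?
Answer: -3/47216 ≈ -6.3538e-5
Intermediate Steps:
C(u) = -⅔ + (5 + u)² (C(u) = -⅔ + (u + 5)² = -⅔ + (5 + u)²)
1/(C(252) - 81787) = 1/((-⅔ + (5 + 252)²) - 81787) = 1/((-⅔ + 257²) - 81787) = 1/((-⅔ + 66049) - 81787) = 1/(198145/3 - 81787) = 1/(-47216/3) = -3/47216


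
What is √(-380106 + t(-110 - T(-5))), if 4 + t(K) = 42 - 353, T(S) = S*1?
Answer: 3*I*√42269 ≈ 616.78*I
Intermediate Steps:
T(S) = S
t(K) = -315 (t(K) = -4 + (42 - 353) = -4 - 311 = -315)
√(-380106 + t(-110 - T(-5))) = √(-380106 - 315) = √(-380421) = 3*I*√42269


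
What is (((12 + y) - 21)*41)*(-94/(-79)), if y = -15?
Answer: -92496/79 ≈ -1170.8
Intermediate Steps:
(((12 + y) - 21)*41)*(-94/(-79)) = (((12 - 15) - 21)*41)*(-94/(-79)) = ((-3 - 21)*41)*(-94*(-1/79)) = -24*41*(94/79) = -984*94/79 = -92496/79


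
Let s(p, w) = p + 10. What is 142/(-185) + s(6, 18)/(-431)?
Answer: -64162/79735 ≈ -0.80469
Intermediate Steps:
s(p, w) = 10 + p
142/(-185) + s(6, 18)/(-431) = 142/(-185) + (10 + 6)/(-431) = 142*(-1/185) + 16*(-1/431) = -142/185 - 16/431 = -64162/79735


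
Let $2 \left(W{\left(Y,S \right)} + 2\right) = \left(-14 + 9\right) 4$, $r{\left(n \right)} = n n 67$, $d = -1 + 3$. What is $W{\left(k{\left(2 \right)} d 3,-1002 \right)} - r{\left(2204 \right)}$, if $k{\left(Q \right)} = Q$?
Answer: $-325460284$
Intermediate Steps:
$d = 2$
$r{\left(n \right)} = 67 n^{2}$ ($r{\left(n \right)} = n^{2} \cdot 67 = 67 n^{2}$)
$W{\left(Y,S \right)} = -12$ ($W{\left(Y,S \right)} = -2 + \frac{\left(-14 + 9\right) 4}{2} = -2 + \frac{\left(-5\right) 4}{2} = -2 + \frac{1}{2} \left(-20\right) = -2 - 10 = -12$)
$W{\left(k{\left(2 \right)} d 3,-1002 \right)} - r{\left(2204 \right)} = -12 - 67 \cdot 2204^{2} = -12 - 67 \cdot 4857616 = -12 - 325460272 = -325460284$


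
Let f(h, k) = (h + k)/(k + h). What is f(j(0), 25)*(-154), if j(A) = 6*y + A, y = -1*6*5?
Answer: -154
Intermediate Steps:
y = -30 (y = -6*5 = -30)
j(A) = -180 + A (j(A) = 6*(-30) + A = -180 + A)
f(h, k) = 1 (f(h, k) = (h + k)/(h + k) = 1)
f(j(0), 25)*(-154) = 1*(-154) = -154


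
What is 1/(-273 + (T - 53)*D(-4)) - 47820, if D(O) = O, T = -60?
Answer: -8559779/179 ≈ -47820.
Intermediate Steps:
1/(-273 + (T - 53)*D(-4)) - 47820 = 1/(-273 + (-60 - 53)*(-4)) - 47820 = 1/(-273 - 113*(-4)) - 47820 = 1/(-273 + 452) - 47820 = 1/179 - 47820 = -8559779/179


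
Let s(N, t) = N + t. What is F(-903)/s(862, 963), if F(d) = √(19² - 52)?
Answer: √309/1825 ≈ 0.0096320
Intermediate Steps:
F(d) = √309 (F(d) = √(361 - 52) = √309)
F(-903)/s(862, 963) = √309/(862 + 963) = √309/1825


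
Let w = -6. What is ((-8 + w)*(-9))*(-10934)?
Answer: -1377684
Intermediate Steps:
((-8 + w)*(-9))*(-10934) = ((-8 - 6)*(-9))*(-10934) = -14*(-9)*(-10934) = 126*(-10934) = -1377684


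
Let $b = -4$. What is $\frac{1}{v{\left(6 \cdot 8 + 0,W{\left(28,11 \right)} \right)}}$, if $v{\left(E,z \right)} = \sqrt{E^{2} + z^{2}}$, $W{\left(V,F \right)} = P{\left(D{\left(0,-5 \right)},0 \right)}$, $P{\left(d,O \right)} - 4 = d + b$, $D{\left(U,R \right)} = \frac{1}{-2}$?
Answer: $\frac{2 \sqrt{9217}}{9217} \approx 0.020832$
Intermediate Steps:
$D{\left(U,R \right)} = - \frac{1}{2}$
$P{\left(d,O \right)} = d$ ($P{\left(d,O \right)} = 4 + \left(d - 4\right) = 4 + \left(-4 + d\right) = d$)
$W{\left(V,F \right)} = - \frac{1}{2}$
$\frac{1}{v{\left(6 \cdot 8 + 0,W{\left(28,11 \right)} \right)}} = \frac{1}{\sqrt{\left(6 \cdot 8 + 0\right)^{2} + \left(- \frac{1}{2}\right)^{2}}} = \frac{1}{\sqrt{\left(48 + 0\right)^{2} + \frac{1}{4}}} = \frac{1}{\sqrt{48^{2} + \frac{1}{4}}} = \frac{1}{\sqrt{2304 + \frac{1}{4}}} = \frac{1}{\sqrt{\frac{9217}{4}}} = \frac{1}{\frac{1}{2} \sqrt{9217}} = \frac{2 \sqrt{9217}}{9217}$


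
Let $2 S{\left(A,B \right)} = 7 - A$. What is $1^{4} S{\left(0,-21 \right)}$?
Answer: $\frac{7}{2} \approx 3.5$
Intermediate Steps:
$S{\left(A,B \right)} = \frac{7}{2} - \frac{A}{2}$ ($S{\left(A,B \right)} = \frac{7 - A}{2} = \frac{7}{2} - \frac{A}{2}$)
$1^{4} S{\left(0,-21 \right)} = 1^{4} \left(\frac{7}{2} - 0\right) = 1 \left(\frac{7}{2} + 0\right) = 1 \cdot \frac{7}{2} = \frac{7}{2}$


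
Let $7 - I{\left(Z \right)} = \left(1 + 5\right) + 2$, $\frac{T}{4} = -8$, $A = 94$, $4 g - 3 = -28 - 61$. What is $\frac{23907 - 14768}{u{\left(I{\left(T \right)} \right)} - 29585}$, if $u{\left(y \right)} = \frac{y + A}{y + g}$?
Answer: $- \frac{137085}{443837} \approx -0.30886$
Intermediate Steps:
$g = - \frac{43}{2}$ ($g = \frac{3}{4} + \frac{-28 - 61}{4} = \frac{3}{4} + \frac{1}{4} \left(-89\right) = \frac{3}{4} - \frac{89}{4} = - \frac{43}{2} \approx -21.5$)
$T = -32$ ($T = 4 \left(-8\right) = -32$)
$I{\left(Z \right)} = -1$ ($I{\left(Z \right)} = 7 - \left(\left(1 + 5\right) + 2\right) = 7 - \left(6 + 2\right) = 7 - 8 = -1$)
$u{\left(y \right)} = \frac{94 + y}{- \frac{43}{2} + y}$ ($u{\left(y \right)} = \frac{y + 94}{y - \frac{43}{2}} = \frac{94 + y}{- \frac{43}{2} + y}$)
$\frac{23907 - 14768}{u{\left(I{\left(T \right)} \right)} - 29585} = \frac{23907 - 14768}{\frac{2 \left(94 - 1\right)}{-43 + 2 \left(-1\right)} - 29585} = \frac{9139}{2 \frac{1}{-43 - 2} \cdot 93 - 29585} = \frac{9139}{2 \frac{1}{-45} \cdot 93 - 29585} = \frac{9139}{2 \left(- \frac{1}{45}\right) 93 - 29585} = \frac{9139}{- \frac{62}{15} - 29585} = \frac{9139}{- \frac{443837}{15}} = 9139 \left(- \frac{15}{443837}\right) = - \frac{137085}{443837}$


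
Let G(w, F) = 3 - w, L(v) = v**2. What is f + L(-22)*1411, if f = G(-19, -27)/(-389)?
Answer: 265657414/389 ≈ 6.8292e+5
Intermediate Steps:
f = -22/389 (f = (3 - 1*(-19))/(-389) = (3 + 19)*(-1/389) = 22*(-1/389) = -22/389 ≈ -0.056555)
f + L(-22)*1411 = -22/389 + (-22)**2*1411 = -22/389 + 484*1411 = -22/389 + 682924 = 265657414/389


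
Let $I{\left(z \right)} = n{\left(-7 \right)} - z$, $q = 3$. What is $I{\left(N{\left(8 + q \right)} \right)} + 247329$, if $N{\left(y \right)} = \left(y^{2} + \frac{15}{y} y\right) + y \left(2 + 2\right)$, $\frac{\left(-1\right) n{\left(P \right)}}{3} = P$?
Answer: $247170$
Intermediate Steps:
$n{\left(P \right)} = - 3 P$
$N{\left(y \right)} = 15 + y^{2} + 4 y$ ($N{\left(y \right)} = \left(y^{2} + 15\right) + y 4 = \left(15 + y^{2}\right) + 4 y = 15 + y^{2} + 4 y$)
$I{\left(z \right)} = 21 - z$ ($I{\left(z \right)} = \left(-3\right) \left(-7\right) - z = 21 - z$)
$I{\left(N{\left(8 + q \right)} \right)} + 247329 = \left(21 - \left(15 + \left(8 + 3\right)^{2} + 4 \left(8 + 3\right)\right)\right) + 247329 = \left(21 - \left(15 + 11^{2} + 4 \cdot 11\right)\right) + 247329 = \left(21 - \left(15 + 121 + 44\right)\right) + 247329 = \left(21 - 180\right) + 247329 = -159 + 247329 = 247170$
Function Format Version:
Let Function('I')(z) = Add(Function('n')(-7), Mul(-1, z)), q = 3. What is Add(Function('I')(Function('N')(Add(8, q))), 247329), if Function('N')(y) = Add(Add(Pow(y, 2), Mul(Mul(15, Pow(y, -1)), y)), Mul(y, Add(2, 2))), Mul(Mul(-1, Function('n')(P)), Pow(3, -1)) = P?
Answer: 247170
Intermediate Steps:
Function('n')(P) = Mul(-3, P)
Function('N')(y) = Add(15, Pow(y, 2), Mul(4, y)) (Function('N')(y) = Add(Add(Pow(y, 2), 15), Mul(y, 4)) = Add(Add(15, Pow(y, 2)), Mul(4, y)) = Add(15, Pow(y, 2), Mul(4, y)))
Function('I')(z) = Add(21, Mul(-1, z)) (Function('I')(z) = Add(Mul(-3, -7), Mul(-1, z)) = Add(21, Mul(-1, z)))
Add(Function('I')(Function('N')(Add(8, q))), 247329) = Add(Add(21, Mul(-1, Add(15, Pow(Add(8, 3), 2), Mul(4, Add(8, 3))))), 247329) = Add(Add(21, Mul(-1, Add(15, Pow(11, 2), Mul(4, 11)))), 247329) = Add(Add(21, Mul(-1, Add(15, 121, 44))), 247329) = Add(Add(21, Mul(-1, 180)), 247329) = Add(Add(21, -180), 247329) = Add(-159, 247329) = 247170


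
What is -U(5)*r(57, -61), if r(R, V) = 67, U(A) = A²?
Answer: -1675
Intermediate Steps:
-U(5)*r(57, -61) = -5²*67 = -25*67 = -1*1675 = -1675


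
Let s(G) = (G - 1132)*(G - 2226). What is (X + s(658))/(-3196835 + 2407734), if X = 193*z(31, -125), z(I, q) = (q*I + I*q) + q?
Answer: 776643/789101 ≈ 0.98421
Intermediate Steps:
z(I, q) = q + 2*I*q (z(I, q) = (I*q + I*q) + q = 2*I*q + q = q + 2*I*q)
s(G) = (-2226 + G)*(-1132 + G) (s(G) = (-1132 + G)*(-2226 + G) = (-2226 + G)*(-1132 + G))
X = -1519875 (X = 193*(-125*(1 + 2*31)) = 193*(-125*(1 + 62)) = 193*(-125*63) = 193*(-7875) = -1519875)
(X + s(658))/(-3196835 + 2407734) = (-1519875 + (2519832 + 658² - 3358*658))/(-3196835 + 2407734) = (-1519875 + (2519832 + 432964 - 2209564))/(-789101) = (-1519875 + 743232)*(-1/789101) = -776643*(-1/789101) = 776643/789101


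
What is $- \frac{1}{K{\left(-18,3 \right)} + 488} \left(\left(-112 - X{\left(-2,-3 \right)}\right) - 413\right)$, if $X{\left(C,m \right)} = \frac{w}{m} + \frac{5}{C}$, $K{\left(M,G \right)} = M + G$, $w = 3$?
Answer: $\frac{1043}{946} \approx 1.1025$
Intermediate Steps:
$K{\left(M,G \right)} = G + M$
$X{\left(C,m \right)} = \frac{3}{m} + \frac{5}{C}$
$- \frac{1}{K{\left(-18,3 \right)} + 488} \left(\left(-112 - X{\left(-2,-3 \right)}\right) - 413\right) = - \frac{1}{\left(3 - 18\right) + 488} \left(\left(-112 - \left(\frac{3}{-3} + \frac{5}{-2}\right)\right) - 413\right) = - \frac{1}{-15 + 488} \left(\left(-112 - \left(3 \left(- \frac{1}{3}\right) + 5 \left(- \frac{1}{2}\right)\right)\right) - 413\right) = - \frac{1}{473} \left(\left(-112 - \left(-1 - \frac{5}{2}\right)\right) - 413\right) = \left(-1\right) \frac{1}{473} \left(\left(-112 - - \frac{7}{2}\right) - 413\right) = - \frac{\left(-112 + \frac{7}{2}\right) - 413}{473} = - \frac{- \frac{217}{2} - 413}{473} = \left(- \frac{1}{473}\right) \left(- \frac{1043}{2}\right) = \frac{1043}{946}$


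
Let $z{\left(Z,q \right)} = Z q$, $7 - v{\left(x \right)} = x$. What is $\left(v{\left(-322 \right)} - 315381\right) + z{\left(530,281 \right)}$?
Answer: $-166122$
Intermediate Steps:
$v{\left(x \right)} = 7 - x$
$\left(v{\left(-322 \right)} - 315381\right) + z{\left(530,281 \right)} = \left(\left(7 - -322\right) - 315381\right) + 530 \cdot 281 = \left(\left(7 + 322\right) - 315381\right) + 148930 = \left(329 - 315381\right) + 148930 = -315052 + 148930 = -166122$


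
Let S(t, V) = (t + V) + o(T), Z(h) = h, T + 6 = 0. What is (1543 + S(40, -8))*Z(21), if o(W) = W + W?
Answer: 32823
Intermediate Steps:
T = -6 (T = -6 + 0 = -6)
o(W) = 2*W
S(t, V) = -12 + V + t (S(t, V) = (t + V) + 2*(-6) = (V + t) - 12 = -12 + V + t)
(1543 + S(40, -8))*Z(21) = (1543 + (-12 - 8 + 40))*21 = (1543 + 20)*21 = 1563*21 = 32823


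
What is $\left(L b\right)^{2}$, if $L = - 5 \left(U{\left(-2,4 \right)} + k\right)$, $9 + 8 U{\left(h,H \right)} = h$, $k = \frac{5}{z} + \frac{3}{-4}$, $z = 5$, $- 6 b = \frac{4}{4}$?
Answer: $\frac{225}{256} \approx 0.87891$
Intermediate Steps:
$b = - \frac{1}{6}$ ($b = - \frac{4 \cdot \frac{1}{4}}{6} = \left(- \frac{1}{6}\right) 1 = - \frac{1}{6} \approx -0.16667$)
$k = \frac{1}{4}$ ($k = \frac{5}{5} + \frac{3}{-4} = 5 \cdot \frac{1}{5} + 3 \left(- \frac{1}{4}\right) = 1 - \frac{3}{4} = \frac{1}{4} \approx 0.25$)
$U{\left(h,H \right)} = - \frac{9}{8} + \frac{h}{8}$
$L = \frac{45}{8}$ ($L = - 5 \left(\left(- \frac{9}{8} + \frac{1}{8} \left(-2\right)\right) + \frac{1}{4}\right) = - 5 \left(\left(- \frac{9}{8} - \frac{1}{4}\right) + \frac{1}{4}\right) = - 5 \left(- \frac{11}{8} + \frac{1}{4}\right) = \left(-5\right) \left(- \frac{9}{8}\right) = \frac{45}{8} \approx 5.625$)
$\left(L b\right)^{2} = \left(\frac{45}{8} \left(- \frac{1}{6}\right)\right)^{2} = \left(- \frac{15}{16}\right)^{2} = \frac{225}{256}$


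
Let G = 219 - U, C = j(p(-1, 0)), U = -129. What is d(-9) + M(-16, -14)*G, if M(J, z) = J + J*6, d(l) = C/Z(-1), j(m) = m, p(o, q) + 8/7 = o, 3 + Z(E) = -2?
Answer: -272829/7 ≈ -38976.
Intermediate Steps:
Z(E) = -5 (Z(E) = -3 - 2 = -5)
p(o, q) = -8/7 + o
C = -15/7 (C = -8/7 - 1 = -15/7 ≈ -2.1429)
d(l) = 3/7 (d(l) = -15/7/(-5) = -15/7*(-1/5) = 3/7)
M(J, z) = 7*J (M(J, z) = J + 6*J = 7*J)
G = 348 (G = 219 - 1*(-129) = 219 + 129 = 348)
d(-9) + M(-16, -14)*G = 3/7 + (7*(-16))*348 = 3/7 - 112*348 = 3/7 - 38976 = -272829/7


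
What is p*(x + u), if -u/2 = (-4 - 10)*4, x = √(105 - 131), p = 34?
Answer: 3808 + 34*I*√26 ≈ 3808.0 + 173.37*I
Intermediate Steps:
x = I*√26 (x = √(-26) = I*√26 ≈ 5.099*I)
u = 112 (u = -2*(-4 - 10)*4 = -(-28)*4 = -2*(-56) = 112)
p*(x + u) = 34*(I*√26 + 112) = 34*(112 + I*√26) = 3808 + 34*I*√26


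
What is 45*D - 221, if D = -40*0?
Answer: -221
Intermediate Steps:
D = 0
45*D - 221 = 45*0 - 221 = 0 - 221 = -221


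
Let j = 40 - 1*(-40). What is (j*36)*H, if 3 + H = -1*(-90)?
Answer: 250560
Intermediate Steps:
H = 87 (H = -3 - 1*(-90) = -3 + 90 = 87)
j = 80 (j = 40 + 40 = 80)
(j*36)*H = (80*36)*87 = 2880*87 = 250560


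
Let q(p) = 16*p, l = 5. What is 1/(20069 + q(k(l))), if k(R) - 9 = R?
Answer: 1/20293 ≈ 4.9278e-5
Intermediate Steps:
k(R) = 9 + R
1/(20069 + q(k(l))) = 1/(20069 + 16*(9 + 5)) = 1/(20069 + 16*14) = 1/(20069 + 224) = 1/20293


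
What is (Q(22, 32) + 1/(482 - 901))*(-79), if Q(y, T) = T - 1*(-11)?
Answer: -1423264/419 ≈ -3396.8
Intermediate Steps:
Q(y, T) = 11 + T (Q(y, T) = T + 11 = 11 + T)
(Q(22, 32) + 1/(482 - 901))*(-79) = ((11 + 32) + 1/(482 - 901))*(-79) = (43 + 1/(-419))*(-79) = (43 - 1/419)*(-79) = (18016/419)*(-79) = -1423264/419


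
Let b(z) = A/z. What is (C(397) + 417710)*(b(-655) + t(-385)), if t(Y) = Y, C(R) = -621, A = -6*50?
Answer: -21010858375/131 ≈ -1.6039e+8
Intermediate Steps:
A = -300
b(z) = -300/z
(C(397) + 417710)*(b(-655) + t(-385)) = (-621 + 417710)*(-300/(-655) - 385) = 417089*(-300*(-1/655) - 385) = 417089*(60/131 - 385) = 417089*(-50375/131) = -21010858375/131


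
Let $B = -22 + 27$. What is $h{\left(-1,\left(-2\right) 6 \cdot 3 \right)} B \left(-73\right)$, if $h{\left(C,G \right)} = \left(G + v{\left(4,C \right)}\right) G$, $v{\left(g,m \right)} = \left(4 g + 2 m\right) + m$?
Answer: $-302220$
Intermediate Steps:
$v{\left(g,m \right)} = 3 m + 4 g$ ($v{\left(g,m \right)} = \left(2 m + 4 g\right) + m = 3 m + 4 g$)
$B = 5$
$h{\left(C,G \right)} = G \left(16 + G + 3 C\right)$ ($h{\left(C,G \right)} = \left(G + \left(3 C + 4 \cdot 4\right)\right) G = \left(G + \left(3 C + 16\right)\right) G = \left(G + \left(16 + 3 C\right)\right) G = \left(16 + G + 3 C\right) G = G \left(16 + G + 3 C\right)$)
$h{\left(-1,\left(-2\right) 6 \cdot 3 \right)} B \left(-73\right) = \left(-2\right) 6 \cdot 3 \left(16 + \left(-2\right) 6 \cdot 3 + 3 \left(-1\right)\right) 5 \left(-73\right) = \left(-12\right) 3 \left(16 - 36 - 3\right) 5 \left(-73\right) = - 36 \left(16 - 36 - 3\right) 5 \left(-73\right) = \left(-36\right) \left(-23\right) 5 \left(-73\right) = 828 \cdot 5 \left(-73\right) = 4140 \left(-73\right) = -302220$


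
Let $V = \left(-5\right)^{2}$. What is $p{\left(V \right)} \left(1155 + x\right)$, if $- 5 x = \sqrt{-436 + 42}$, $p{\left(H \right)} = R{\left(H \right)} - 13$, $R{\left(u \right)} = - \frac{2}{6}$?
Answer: $-15400 + \frac{8 i \sqrt{394}}{3} \approx -15400.0 + 52.932 i$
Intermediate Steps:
$R{\left(u \right)} = - \frac{1}{3}$ ($R{\left(u \right)} = \left(-2\right) \frac{1}{6} = - \frac{1}{3}$)
$V = 25$
$p{\left(H \right)} = - \frac{40}{3}$ ($p{\left(H \right)} = - \frac{1}{3} - 13 = - \frac{40}{3}$)
$x = - \frac{i \sqrt{394}}{5}$ ($x = - \frac{\sqrt{-436 + 42}}{5} = - \frac{\sqrt{-394}}{5} = - \frac{i \sqrt{394}}{5} \approx - 3.9699 i$)
$p{\left(V \right)} \left(1155 + x\right) = - \frac{40 \left(1155 - \frac{i \sqrt{394}}{5}\right)}{3} = -15400 + \frac{8 i \sqrt{394}}{3}$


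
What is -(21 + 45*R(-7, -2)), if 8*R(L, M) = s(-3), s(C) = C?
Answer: -33/8 ≈ -4.1250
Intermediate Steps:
R(L, M) = -3/8 (R(L, M) = (⅛)*(-3) = -3/8)
-(21 + 45*R(-7, -2)) = -(21 + 45*(-3/8)) = -(21 - 135/8) = -1*33/8 = -33/8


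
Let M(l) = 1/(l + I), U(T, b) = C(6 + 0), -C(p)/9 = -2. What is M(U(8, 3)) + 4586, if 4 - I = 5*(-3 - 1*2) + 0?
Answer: 215543/47 ≈ 4586.0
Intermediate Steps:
C(p) = 18 (C(p) = -9*(-2) = 18)
U(T, b) = 18
I = 29 (I = 4 - (5*(-3 - 1*2) + 0) = 4 - (5*(-3 - 2) + 0) = 4 - (5*(-5) + 0) = 4 - (-25 + 0) = 4 - 1*(-25) = 4 + 25 = 29)
M(l) = 1/(29 + l) (M(l) = 1/(l + 29) = 1/(29 + l))
M(U(8, 3)) + 4586 = 1/(29 + 18) + 4586 = 1/47 + 4586 = 215543/47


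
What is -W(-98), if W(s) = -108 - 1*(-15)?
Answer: 93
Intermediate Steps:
W(s) = -93 (W(s) = -108 + 15 = -93)
-W(-98) = -1*(-93) = 93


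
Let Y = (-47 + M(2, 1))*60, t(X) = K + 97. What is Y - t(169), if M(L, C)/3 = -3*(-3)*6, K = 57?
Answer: 6746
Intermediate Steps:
M(L, C) = 162 (M(L, C) = 3*(-3*(-3)*6) = 3*(9*6) = 3*54 = 162)
t(X) = 154 (t(X) = 57 + 97 = 154)
Y = 6900 (Y = (-47 + 162)*60 = 115*60 = 6900)
Y - t(169) = 6900 - 1*154 = 6900 - 154 = 6746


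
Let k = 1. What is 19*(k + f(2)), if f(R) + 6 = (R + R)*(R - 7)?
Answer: -475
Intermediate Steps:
f(R) = -6 + 2*R*(-7 + R) (f(R) = -6 + (R + R)*(R - 7) = -6 + (2*R)*(-7 + R) = -6 + 2*R*(-7 + R))
19*(k + f(2)) = 19*(1 + (-6 - 14*2 + 2*2²)) = 19*(1 + (-6 - 28 + 2*4)) = 19*(1 + (-6 - 28 + 8)) = 19*(1 - 26) = 19*(-25) = -475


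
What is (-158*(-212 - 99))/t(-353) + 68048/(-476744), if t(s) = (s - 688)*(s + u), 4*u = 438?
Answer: 1544300366/30211684431 ≈ 0.051116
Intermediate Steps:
u = 219/2 (u = (¼)*438 = 219/2 ≈ 109.50)
t(s) = (-688 + s)*(219/2 + s) (t(s) = (s - 688)*(s + 219/2) = (-688 + s)*(219/2 + s))
(-158*(-212 - 99))/t(-353) + 68048/(-476744) = (-158*(-212 - 99))/(-75336 + (-353)² - 1157/2*(-353)) + 68048/(-476744) = (-158*(-311))/(-75336 + 124609 + 408421/2) + 68048*(-1/476744) = 49138/(506967/2) - 8506/59593 = 49138*(2/506967) - 8506/59593 = 98276/506967 - 8506/59593 = 1544300366/30211684431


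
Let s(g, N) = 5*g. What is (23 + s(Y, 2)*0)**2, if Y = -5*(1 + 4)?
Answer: 529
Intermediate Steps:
Y = -25 (Y = -5*5 = -25)
(23 + s(Y, 2)*0)**2 = (23 + (5*(-25))*0)**2 = (23 - 125*0)**2 = (23 + 0)**2 = 23**2 = 529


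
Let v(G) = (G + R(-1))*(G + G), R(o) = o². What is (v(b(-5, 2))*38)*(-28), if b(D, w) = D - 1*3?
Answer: -119168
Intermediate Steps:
b(D, w) = -3 + D (b(D, w) = D - 3 = -3 + D)
v(G) = 2*G*(1 + G) (v(G) = (G + (-1)²)*(G + G) = (G + 1)*(2*G) = (1 + G)*(2*G) = 2*G*(1 + G))
(v(b(-5, 2))*38)*(-28) = ((2*(-3 - 5)*(1 + (-3 - 5)))*38)*(-28) = ((2*(-8)*(1 - 8))*38)*(-28) = ((2*(-8)*(-7))*38)*(-28) = (112*38)*(-28) = 4256*(-28) = -119168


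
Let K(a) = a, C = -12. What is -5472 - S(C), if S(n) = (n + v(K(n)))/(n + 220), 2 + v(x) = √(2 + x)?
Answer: -569081/104 - I*√10/208 ≈ -5471.9 - 0.015203*I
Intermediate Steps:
v(x) = -2 + √(2 + x)
S(n) = (-2 + n + √(2 + n))/(220 + n) (S(n) = (n + (-2 + √(2 + n)))/(n + 220) = (-2 + n + √(2 + n))/(220 + n))
-5472 - S(C) = -5472 - (-2 - 12 + √(2 - 12))/(220 - 12) = -5472 - (-2 - 12 + √(-10))/208 = -5472 - (-2 - 12 + I*√10)/208 = -5472 - (-14 + I*√10)/208 = -5472 - (-7/104 + I*√10/208) = -5472 + (7/104 - I*√10/208) = -569081/104 - I*√10/208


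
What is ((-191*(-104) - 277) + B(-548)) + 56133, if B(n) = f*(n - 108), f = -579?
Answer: 455544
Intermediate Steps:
B(n) = 62532 - 579*n (B(n) = -579*(n - 108) = -579*(-108 + n) = 62532 - 579*n)
((-191*(-104) - 277) + B(-548)) + 56133 = ((-191*(-104) - 277) + (62532 - 579*(-548))) + 56133 = ((19864 - 277) + (62532 + 317292)) + 56133 = (19587 + 379824) + 56133 = 399411 + 56133 = 455544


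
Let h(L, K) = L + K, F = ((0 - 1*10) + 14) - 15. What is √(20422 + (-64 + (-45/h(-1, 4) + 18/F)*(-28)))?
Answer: √2519682/11 ≈ 144.30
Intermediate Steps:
F = -11 (F = ((0 - 10) + 14) - 15 = (-10 + 14) - 15 = 4 - 15 = -11)
h(L, K) = K + L
√(20422 + (-64 + (-45/h(-1, 4) + 18/F)*(-28))) = √(20422 + (-64 + (-45/(4 - 1) + 18/(-11))*(-28))) = √(20422 + (-64 + (-45/3 + 18*(-1/11))*(-28))) = √(20422 + (-64 + (-45*⅓ - 18/11)*(-28))) = √(20422 + (-64 + (-15 - 18/11)*(-28))) = √(20422 + (-64 - 183/11*(-28))) = √(20422 + (-64 + 5124/11)) = √(20422 + 4420/11) = √(229062/11) = √2519682/11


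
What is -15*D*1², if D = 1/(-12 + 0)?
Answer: 5/4 ≈ 1.2500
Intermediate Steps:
D = -1/12 (D = 1/(-12) = -1/12 ≈ -0.083333)
-15*D*1² = -15*(-1/12)*1² = (5/4)*1 = 5/4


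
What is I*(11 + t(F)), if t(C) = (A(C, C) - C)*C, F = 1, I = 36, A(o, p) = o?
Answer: 396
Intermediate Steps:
t(C) = 0 (t(C) = (C - C)*C = 0*C = 0)
I*(11 + t(F)) = 36*(11 + 0) = 36*11 = 396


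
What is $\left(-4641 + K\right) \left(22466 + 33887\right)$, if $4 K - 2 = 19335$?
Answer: $\frac{43560869}{4} \approx 1.089 \cdot 10^{7}$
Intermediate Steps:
$K = \frac{19337}{4}$ ($K = \frac{1}{2} + \frac{1}{4} \cdot 19335 = \frac{1}{2} + \frac{19335}{4} = \frac{19337}{4} \approx 4834.3$)
$\left(-4641 + K\right) \left(22466 + 33887\right) = \left(-4641 + \frac{19337}{4}\right) \left(22466 + 33887\right) = \frac{773}{4} \cdot 56353 = \frac{43560869}{4}$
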